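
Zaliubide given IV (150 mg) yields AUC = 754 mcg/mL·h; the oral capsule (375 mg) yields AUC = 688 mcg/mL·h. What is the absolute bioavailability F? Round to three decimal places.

F = 0.365

F = (AUC_ev / D_ev) / (AUC_iv / D_iv)
  = (688/375) / (754/150)
  = 1.83467 / 5.02667 = 0.3650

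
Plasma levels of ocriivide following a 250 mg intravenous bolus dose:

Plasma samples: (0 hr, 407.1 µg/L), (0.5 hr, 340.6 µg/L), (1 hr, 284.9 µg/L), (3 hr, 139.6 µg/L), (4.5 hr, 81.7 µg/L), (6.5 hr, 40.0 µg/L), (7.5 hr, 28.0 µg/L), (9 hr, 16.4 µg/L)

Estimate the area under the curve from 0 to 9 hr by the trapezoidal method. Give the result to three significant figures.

AUC = 1120 µg/L·hr

Trapezoidal AUC_0→9:
  [0→0.5]: (407.1+340.6)/2 × 0.5 = 186.925
  [0.5→1]: (340.6+284.9)/2 × 0.5 = 156.375
  [1→3]: (284.9+139.6)/2 × 2 = 424.5
  [3→4.5]: (139.6+81.7)/2 × 1.5 = 165.975
  [4.5→6.5]: (81.7+40.0)/2 × 2 = 121.7
  [6.5→7.5]: (40.0+28.0)/2 × 1 = 34.0
  [7.5→9]: (28.0+16.4)/2 × 1.5 = 33.3
  Sum = 1122.775 µg/L·hr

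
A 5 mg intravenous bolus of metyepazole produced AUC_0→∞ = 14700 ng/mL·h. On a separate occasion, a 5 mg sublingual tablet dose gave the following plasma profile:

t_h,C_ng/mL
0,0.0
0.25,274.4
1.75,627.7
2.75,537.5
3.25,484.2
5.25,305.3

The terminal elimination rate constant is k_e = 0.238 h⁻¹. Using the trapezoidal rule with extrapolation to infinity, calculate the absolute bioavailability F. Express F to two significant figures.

F = 0.25

Trapezoidal AUC_0→5.25 (sublingual tablet):
  [0→0.25]: (0.0+274.4)/2 × 0.25 = 34.3
  [0.25→1.75]: (274.4+627.7)/2 × 1.5 = 676.575
  [1.75→2.75]: (627.7+537.5)/2 × 1 = 582.6
  [2.75→3.25]: (537.5+484.2)/2 × 0.5 = 255.425
  [3.25→5.25]: (484.2+305.3)/2 × 2 = 789.5
  Sum = 2338.4 ng/mL·h
Tail: C_last/k_e = 305.3/0.238 = 1282.773
AUC_0→∞ (sublingual tablet) = 2338.4 + 1282.773 = 3621.173 ng/mL·h
F = (AUC_ev/D_ev)/(AUC_iv/D_iv) = (3621.173/5)/(14700/5) = 724.2346/2940 = 0.2463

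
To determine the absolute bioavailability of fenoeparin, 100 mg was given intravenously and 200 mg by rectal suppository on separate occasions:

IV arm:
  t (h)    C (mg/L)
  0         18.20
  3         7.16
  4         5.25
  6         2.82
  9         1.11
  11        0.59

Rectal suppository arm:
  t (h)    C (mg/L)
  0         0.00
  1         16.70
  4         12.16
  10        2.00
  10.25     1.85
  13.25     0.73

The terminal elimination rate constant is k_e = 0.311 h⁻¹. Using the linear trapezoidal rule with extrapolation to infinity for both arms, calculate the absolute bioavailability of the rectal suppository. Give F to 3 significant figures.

F = 0.816

Trapezoidal AUC_0→11 (IV):
  [0→3]: (18.20+7.16)/2 × 3 = 38.04
  [3→4]: (7.16+5.25)/2 × 1 = 6.205
  [4→6]: (5.25+2.82)/2 × 2 = 8.07
  [6→9]: (2.82+1.11)/2 × 3 = 5.895
  [9→11]: (1.11+0.59)/2 × 2 = 1.7
  Sum = 59.91 mg/L·h
IV tail: 0.59/0.311 = 1.897; AUC_iv,0→∞ = 59.91 + 1.897 = 61.807 mg/L·h
Trapezoidal AUC_0→13.25 (rectal suppository):
  [0→1]: (0.00+16.70)/2 × 1 = 8.35
  [1→4]: (16.70+12.16)/2 × 3 = 43.29
  [4→10]: (12.16+2.00)/2 × 6 = 42.48
  [10→10.25]: (2.00+1.85)/2 × 0.25 = 0.48125
  [10.25→13.25]: (1.85+0.73)/2 × 3 = 3.87
  Sum = 98.47125 mg/L·h
rectal suppository tail: 0.73/0.311 = 2.347; AUC_ev,0→∞ = 98.47125 + 2.347 = 100.81825 mg/L·h
F = (AUC_ev/D_ev)/(AUC_iv/D_iv) = (100.81825/200)/(61.807/100) = 0.50409125/0.61807 = 0.8156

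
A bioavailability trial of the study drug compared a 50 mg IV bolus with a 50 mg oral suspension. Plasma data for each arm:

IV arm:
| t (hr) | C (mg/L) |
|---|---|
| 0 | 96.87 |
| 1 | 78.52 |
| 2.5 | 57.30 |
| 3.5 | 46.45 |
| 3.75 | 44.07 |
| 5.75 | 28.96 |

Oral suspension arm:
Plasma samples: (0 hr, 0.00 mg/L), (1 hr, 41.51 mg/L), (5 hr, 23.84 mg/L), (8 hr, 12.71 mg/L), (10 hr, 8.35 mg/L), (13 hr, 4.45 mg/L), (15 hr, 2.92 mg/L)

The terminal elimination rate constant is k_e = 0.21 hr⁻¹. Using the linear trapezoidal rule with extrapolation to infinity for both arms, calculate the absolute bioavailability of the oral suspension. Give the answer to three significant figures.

Trapezoidal AUC_0→5.75 (IV):
  [0→1]: (96.87+78.52)/2 × 1 = 87.695
  [1→2.5]: (78.52+57.30)/2 × 1.5 = 101.865
  [2.5→3.5]: (57.30+46.45)/2 × 1 = 51.875
  [3.5→3.75]: (46.45+44.07)/2 × 0.25 = 11.315
  [3.75→5.75]: (44.07+28.96)/2 × 2 = 73.03
  Sum = 325.78 mg/L·hr
IV tail: 28.96/0.21 = 137.905; AUC_iv,0→∞ = 325.78 + 137.905 = 463.685 mg/L·hr
Trapezoidal AUC_0→15 (oral suspension):
  [0→1]: (0.00+41.51)/2 × 1 = 20.755
  [1→5]: (41.51+23.84)/2 × 4 = 130.7
  [5→8]: (23.84+12.71)/2 × 3 = 54.825
  [8→10]: (12.71+8.35)/2 × 2 = 21.06
  [10→13]: (8.35+4.45)/2 × 3 = 19.2
  [13→15]: (4.45+2.92)/2 × 2 = 7.37
  Sum = 253.91 mg/L·hr
oral suspension tail: 2.92/0.21 = 13.905; AUC_ev,0→∞ = 253.91 + 13.905 = 267.815 mg/L·hr
F = (AUC_ev/D_ev)/(AUC_iv/D_iv) = (267.815/50)/(463.685/50) = 5.3563/9.2737 = 0.5776

F = 0.578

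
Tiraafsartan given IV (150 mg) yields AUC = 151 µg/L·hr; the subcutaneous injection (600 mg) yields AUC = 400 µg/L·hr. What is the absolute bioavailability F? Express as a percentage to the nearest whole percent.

F = 66%

F = (AUC_ev / D_ev) / (AUC_iv / D_iv)
  = (400/600) / (151/150)
  = 0.666667 / 1.00667 = 0.6622
  = 66.22%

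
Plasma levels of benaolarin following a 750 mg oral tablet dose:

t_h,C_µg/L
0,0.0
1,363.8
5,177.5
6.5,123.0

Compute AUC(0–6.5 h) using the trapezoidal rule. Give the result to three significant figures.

AUC = 1490 µg/L·h

Trapezoidal AUC_0→6.5:
  [0→1]: (0.0+363.8)/2 × 1 = 181.9
  [1→5]: (363.8+177.5)/2 × 4 = 1082.6
  [5→6.5]: (177.5+123.0)/2 × 1.5 = 225.375
  Sum = 1489.875 µg/L·h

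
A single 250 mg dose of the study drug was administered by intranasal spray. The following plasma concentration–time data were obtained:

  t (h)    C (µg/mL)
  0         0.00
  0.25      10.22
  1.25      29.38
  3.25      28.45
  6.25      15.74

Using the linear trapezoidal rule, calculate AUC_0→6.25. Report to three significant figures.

AUC = 145 µg/mL·h

Trapezoidal AUC_0→6.25:
  [0→0.25]: (0.00+10.22)/2 × 0.25 = 1.2775
  [0.25→1.25]: (10.22+29.38)/2 × 1 = 19.8
  [1.25→3.25]: (29.38+28.45)/2 × 2 = 57.83
  [3.25→6.25]: (28.45+15.74)/2 × 3 = 66.285
  Sum = 145.1925 µg/mL·h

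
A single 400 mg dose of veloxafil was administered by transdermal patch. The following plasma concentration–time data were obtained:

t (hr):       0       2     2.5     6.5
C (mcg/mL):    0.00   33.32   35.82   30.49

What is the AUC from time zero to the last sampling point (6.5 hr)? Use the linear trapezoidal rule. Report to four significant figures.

AUC = 183.2 mcg/mL·hr

Trapezoidal AUC_0→6.5:
  [0→2]: (0.00+33.32)/2 × 2 = 33.32
  [2→2.5]: (33.32+35.82)/2 × 0.5 = 17.285
  [2.5→6.5]: (35.82+30.49)/2 × 4 = 132.62
  Sum = 183.225 mcg/mL·hr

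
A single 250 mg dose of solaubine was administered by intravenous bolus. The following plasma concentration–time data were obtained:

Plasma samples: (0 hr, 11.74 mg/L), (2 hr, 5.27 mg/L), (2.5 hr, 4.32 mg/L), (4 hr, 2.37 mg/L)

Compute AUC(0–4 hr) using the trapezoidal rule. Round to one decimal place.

AUC = 24.4 mg/L·hr

Trapezoidal AUC_0→4:
  [0→2]: (11.74+5.27)/2 × 2 = 17.01
  [2→2.5]: (5.27+4.32)/2 × 0.5 = 2.3975
  [2.5→4]: (4.32+2.37)/2 × 1.5 = 5.0175
  Sum = 24.425 mg/L·hr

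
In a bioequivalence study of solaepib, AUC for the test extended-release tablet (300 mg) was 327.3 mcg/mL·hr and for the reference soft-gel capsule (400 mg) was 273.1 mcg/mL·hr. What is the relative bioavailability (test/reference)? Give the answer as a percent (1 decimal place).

F_rel = (AUC_test/D_test) / (AUC_ref/D_ref)
      = (327.3/300) / (273.1/400)
      = 1.091 / 0.68275 = 1.5979 = 159.79%

F_rel = 159.8%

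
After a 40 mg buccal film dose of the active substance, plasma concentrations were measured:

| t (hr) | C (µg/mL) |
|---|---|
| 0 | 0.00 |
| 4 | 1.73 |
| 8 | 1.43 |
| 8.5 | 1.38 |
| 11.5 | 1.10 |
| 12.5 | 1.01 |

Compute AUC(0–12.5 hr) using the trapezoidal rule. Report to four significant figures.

AUC = 15.26 µg/mL·hr

Trapezoidal AUC_0→12.5:
  [0→4]: (0.00+1.73)/2 × 4 = 3.46
  [4→8]: (1.73+1.43)/2 × 4 = 6.32
  [8→8.5]: (1.43+1.38)/2 × 0.5 = 0.7025
  [8.5→11.5]: (1.38+1.10)/2 × 3 = 3.72
  [11.5→12.5]: (1.10+1.01)/2 × 1 = 1.055
  Sum = 15.2575 µg/mL·hr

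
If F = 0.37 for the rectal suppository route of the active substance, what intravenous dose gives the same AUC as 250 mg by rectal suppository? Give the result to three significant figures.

Systemic exposure from an extravascular dose = F × D_ev, so the equivalent IV dose is F × D_ev.
D_iv = F × D_ev = 0.37 × 250 = 92.5 mg

D_iv = 92.5 mg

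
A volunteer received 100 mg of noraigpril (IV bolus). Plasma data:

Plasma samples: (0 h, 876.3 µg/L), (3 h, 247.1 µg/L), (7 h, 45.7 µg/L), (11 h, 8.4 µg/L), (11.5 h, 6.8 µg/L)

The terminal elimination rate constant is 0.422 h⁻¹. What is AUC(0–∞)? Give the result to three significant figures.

Trapezoidal AUC_0→11.5:
  [0→3]: (876.3+247.1)/2 × 3 = 1685.1
  [3→7]: (247.1+45.7)/2 × 4 = 585.6
  [7→11]: (45.7+8.4)/2 × 4 = 108.2
  [11→11.5]: (8.4+6.8)/2 × 0.5 = 3.8
  Sum = 2382.7 µg/L·h
Extrapolated tail: C_last / k_e = 6.8 / 0.422 = 16.114
AUC_0→∞ = 2382.7 + 16.114 = 2398.814 µg/L·h

AUC = 2400 µg/L·h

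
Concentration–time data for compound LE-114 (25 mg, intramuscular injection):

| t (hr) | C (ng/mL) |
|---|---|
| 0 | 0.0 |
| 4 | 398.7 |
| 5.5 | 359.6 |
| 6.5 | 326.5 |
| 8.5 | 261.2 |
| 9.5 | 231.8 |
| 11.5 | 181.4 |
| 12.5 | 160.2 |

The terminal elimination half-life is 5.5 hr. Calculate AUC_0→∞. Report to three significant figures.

Trapezoidal AUC_0→12.5:
  [0→4]: (0.0+398.7)/2 × 4 = 797.4
  [4→5.5]: (398.7+359.6)/2 × 1.5 = 568.725
  [5.5→6.5]: (359.6+326.5)/2 × 1 = 343.05
  [6.5→8.5]: (326.5+261.2)/2 × 2 = 587.7
  [8.5→9.5]: (261.2+231.8)/2 × 1 = 246.5
  [9.5→11.5]: (231.8+181.4)/2 × 2 = 413.2
  [11.5→12.5]: (181.4+160.2)/2 × 1 = 170.8
  Sum = 3127.375 ng/mL·hr
k_e = ln2 / t½ = 0.693147 / 5.5 = 0.1260 hr^-1
Extrapolated tail: C_last / k_e = 160.2 / 0.126 = 1271.429
AUC_0→∞ = 3127.375 + 1271.429 = 4398.804 ng/mL·hr

AUC = 4400 ng/mL·hr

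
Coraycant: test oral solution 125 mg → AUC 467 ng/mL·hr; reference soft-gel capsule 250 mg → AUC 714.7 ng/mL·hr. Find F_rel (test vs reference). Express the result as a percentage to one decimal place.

F_rel = (AUC_test/D_test) / (AUC_ref/D_ref)
      = (467/125) / (714.7/250)
      = 3.736 / 2.8588 = 1.3068 = 130.68%

F_rel = 130.7%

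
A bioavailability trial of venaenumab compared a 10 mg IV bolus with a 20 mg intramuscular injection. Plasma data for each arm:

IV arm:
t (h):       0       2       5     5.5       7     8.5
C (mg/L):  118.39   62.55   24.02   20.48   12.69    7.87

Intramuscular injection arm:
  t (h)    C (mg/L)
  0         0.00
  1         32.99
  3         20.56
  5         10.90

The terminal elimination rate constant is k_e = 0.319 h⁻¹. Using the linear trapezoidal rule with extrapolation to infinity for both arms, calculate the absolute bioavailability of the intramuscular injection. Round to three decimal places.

Trapezoidal AUC_0→8.5 (IV):
  [0→2]: (118.39+62.55)/2 × 2 = 180.94
  [2→5]: (62.55+24.02)/2 × 3 = 129.855
  [5→5.5]: (24.02+20.48)/2 × 0.5 = 11.125
  [5.5→7]: (20.48+12.69)/2 × 1.5 = 24.8775
  [7→8.5]: (12.69+7.87)/2 × 1.5 = 15.42
  Sum = 362.2175 mg/L·h
IV tail: 7.87/0.319 = 24.671; AUC_iv,0→∞ = 362.2175 + 24.671 = 386.8885 mg/L·h
Trapezoidal AUC_0→5 (intramuscular injection):
  [0→1]: (0.00+32.99)/2 × 1 = 16.495
  [1→3]: (32.99+20.56)/2 × 2 = 53.55
  [3→5]: (20.56+10.90)/2 × 2 = 31.46
  Sum = 101.505 mg/L·h
intramuscular injection tail: 10.90/0.319 = 34.169; AUC_ev,0→∞ = 101.505 + 34.169 = 135.674 mg/L·h
F = (AUC_ev/D_ev)/(AUC_iv/D_iv) = (135.674/20)/(386.8885/10) = 6.7837/38.68885 = 0.1753

F = 0.175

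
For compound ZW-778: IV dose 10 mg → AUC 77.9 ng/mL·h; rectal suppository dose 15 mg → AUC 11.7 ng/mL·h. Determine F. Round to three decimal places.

F = (AUC_ev / D_ev) / (AUC_iv / D_iv)
  = (11.7/15) / (77.9/10)
  = 0.78 / 7.79 = 0.1001

F = 0.100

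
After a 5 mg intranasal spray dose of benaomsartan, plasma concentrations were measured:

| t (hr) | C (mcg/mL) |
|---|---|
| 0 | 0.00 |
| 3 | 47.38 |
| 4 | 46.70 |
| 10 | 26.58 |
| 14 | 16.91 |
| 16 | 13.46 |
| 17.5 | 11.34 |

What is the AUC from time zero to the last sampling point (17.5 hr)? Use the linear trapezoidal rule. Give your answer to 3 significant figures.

AUC = 474 mcg/mL·hr

Trapezoidal AUC_0→17.5:
  [0→3]: (0.00+47.38)/2 × 3 = 71.07
  [3→4]: (47.38+46.70)/2 × 1 = 47.04
  [4→10]: (46.70+26.58)/2 × 6 = 219.84
  [10→14]: (26.58+16.91)/2 × 4 = 86.98
  [14→16]: (16.91+13.46)/2 × 2 = 30.37
  [16→17.5]: (13.46+11.34)/2 × 1.5 = 18.6
  Sum = 473.9 mcg/mL·hr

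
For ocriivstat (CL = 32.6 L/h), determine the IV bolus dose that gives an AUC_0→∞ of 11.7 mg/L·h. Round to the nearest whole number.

Dose_iv = CL × AUC_0→∞
     = 32.6 × 11.7 = 381.42 mg

Dose = 381 mg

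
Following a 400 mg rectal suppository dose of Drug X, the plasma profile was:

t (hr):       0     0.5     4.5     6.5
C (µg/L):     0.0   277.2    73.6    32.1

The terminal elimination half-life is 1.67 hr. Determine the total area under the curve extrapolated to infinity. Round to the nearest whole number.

Trapezoidal AUC_0→6.5:
  [0→0.5]: (0.0+277.2)/2 × 0.5 = 69.3
  [0.5→4.5]: (277.2+73.6)/2 × 4 = 701.6
  [4.5→6.5]: (73.6+32.1)/2 × 2 = 105.7
  Sum = 876.6 µg/L·hr
k_e = ln2 / t½ = 0.693147 / 1.67 = 0.4151 hr^-1
Extrapolated tail: C_last / k_e = 32.1 / 0.4151 = 77.331
AUC_0→∞ = 876.6 + 77.331 = 953.931 µg/L·hr

AUC = 954 µg/L·hr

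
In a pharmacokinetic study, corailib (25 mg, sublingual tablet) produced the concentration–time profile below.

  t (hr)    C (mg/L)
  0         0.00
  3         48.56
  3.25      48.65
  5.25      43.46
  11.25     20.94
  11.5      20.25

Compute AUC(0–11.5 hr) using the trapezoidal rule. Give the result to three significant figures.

AUC = 375 mg/L·hr

Trapezoidal AUC_0→11.5:
  [0→3]: (0.00+48.56)/2 × 3 = 72.84
  [3→3.25]: (48.56+48.65)/2 × 0.25 = 12.15125
  [3.25→5.25]: (48.65+43.46)/2 × 2 = 92.11
  [5.25→11.25]: (43.46+20.94)/2 × 6 = 193.2
  [11.25→11.5]: (20.94+20.25)/2 × 0.25 = 5.14875
  Sum = 375.45 mg/L·hr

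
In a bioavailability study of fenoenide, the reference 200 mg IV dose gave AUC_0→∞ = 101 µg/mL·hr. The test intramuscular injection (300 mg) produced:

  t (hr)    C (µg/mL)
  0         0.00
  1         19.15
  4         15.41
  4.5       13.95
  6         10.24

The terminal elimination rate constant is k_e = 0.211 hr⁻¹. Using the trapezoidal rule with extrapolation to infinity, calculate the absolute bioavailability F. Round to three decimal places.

F = 0.894

Trapezoidal AUC_0→6 (intramuscular injection):
  [0→1]: (0.00+19.15)/2 × 1 = 9.575
  [1→4]: (19.15+15.41)/2 × 3 = 51.84
  [4→4.5]: (15.41+13.95)/2 × 0.5 = 7.34
  [4.5→6]: (13.95+10.24)/2 × 1.5 = 18.1425
  Sum = 86.8975 µg/mL·hr
Tail: C_last/k_e = 10.24/0.211 = 48.531
AUC_0→∞ (intramuscular injection) = 86.8975 + 48.531 = 135.4285 µg/mL·hr
F = (AUC_ev/D_ev)/(AUC_iv/D_iv) = (135.4285/300)/(101/200) = 0.451428/0.505 = 0.8939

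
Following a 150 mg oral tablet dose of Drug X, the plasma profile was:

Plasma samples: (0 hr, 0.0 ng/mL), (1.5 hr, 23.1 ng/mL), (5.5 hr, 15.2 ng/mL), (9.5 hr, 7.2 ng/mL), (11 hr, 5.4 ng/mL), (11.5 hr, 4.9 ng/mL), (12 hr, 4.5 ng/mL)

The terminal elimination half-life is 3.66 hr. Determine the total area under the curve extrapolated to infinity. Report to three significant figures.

AUC = 177 ng/mL·hr

Trapezoidal AUC_0→12:
  [0→1.5]: (0.0+23.1)/2 × 1.5 = 17.325
  [1.5→5.5]: (23.1+15.2)/2 × 4 = 76.6
  [5.5→9.5]: (15.2+7.2)/2 × 4 = 44.8
  [9.5→11]: (7.2+5.4)/2 × 1.5 = 9.45
  [11→11.5]: (5.4+4.9)/2 × 0.5 = 2.575
  [11.5→12]: (4.9+4.5)/2 × 0.5 = 2.35
  Sum = 153.1 ng/mL·hr
k_e = ln2 / t½ = 0.693147 / 3.66 = 0.1894 hr^-1
Extrapolated tail: C_last / k_e = 4.5 / 0.1894 = 23.759
AUC_0→∞ = 153.1 + 23.759 = 176.859 ng/mL·hr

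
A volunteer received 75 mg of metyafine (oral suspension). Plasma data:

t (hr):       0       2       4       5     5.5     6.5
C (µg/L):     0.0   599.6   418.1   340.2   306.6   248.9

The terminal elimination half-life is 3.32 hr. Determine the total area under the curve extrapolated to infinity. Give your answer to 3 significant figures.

Trapezoidal AUC_0→6.5:
  [0→2]: (0.0+599.6)/2 × 2 = 599.6
  [2→4]: (599.6+418.1)/2 × 2 = 1017.7
  [4→5]: (418.1+340.2)/2 × 1 = 379.15
  [5→5.5]: (340.2+306.6)/2 × 0.5 = 161.7
  [5.5→6.5]: (306.6+248.9)/2 × 1 = 277.75
  Sum = 2435.9 µg/L·hr
k_e = ln2 / t½ = 0.693147 / 3.32 = 0.2088 hr^-1
Extrapolated tail: C_last / k_e = 248.9 / 0.2088 = 1192.050
AUC_0→∞ = 2435.9 + 1192.050 = 3627.95 µg/L·hr

AUC = 3630 µg/L·hr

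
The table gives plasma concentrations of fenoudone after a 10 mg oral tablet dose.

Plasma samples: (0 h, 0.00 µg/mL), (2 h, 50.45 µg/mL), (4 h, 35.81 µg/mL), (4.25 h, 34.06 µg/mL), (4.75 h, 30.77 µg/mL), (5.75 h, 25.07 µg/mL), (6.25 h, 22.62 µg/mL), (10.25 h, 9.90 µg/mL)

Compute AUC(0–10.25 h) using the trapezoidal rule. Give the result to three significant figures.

Trapezoidal AUC_0→10.25:
  [0→2]: (0.00+50.45)/2 × 2 = 50.45
  [2→4]: (50.45+35.81)/2 × 2 = 86.26
  [4→4.25]: (35.81+34.06)/2 × 0.25 = 8.73375
  [4.25→4.75]: (34.06+30.77)/2 × 0.5 = 16.2075
  [4.75→5.75]: (30.77+25.07)/2 × 1 = 27.92
  [5.75→6.25]: (25.07+22.62)/2 × 0.5 = 11.9225
  [6.25→10.25]: (22.62+9.90)/2 × 4 = 65.04
  Sum = 266.53375 µg/mL·h

AUC = 267 µg/mL·h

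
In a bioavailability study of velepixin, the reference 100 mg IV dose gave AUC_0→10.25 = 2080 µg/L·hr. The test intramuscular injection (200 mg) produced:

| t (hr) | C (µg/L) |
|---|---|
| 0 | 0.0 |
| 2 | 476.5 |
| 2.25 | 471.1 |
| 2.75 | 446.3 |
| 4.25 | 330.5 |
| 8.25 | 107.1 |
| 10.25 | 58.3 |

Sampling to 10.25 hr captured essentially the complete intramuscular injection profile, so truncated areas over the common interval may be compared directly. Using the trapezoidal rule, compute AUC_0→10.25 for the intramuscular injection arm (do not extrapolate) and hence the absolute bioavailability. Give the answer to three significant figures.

Trapezoidal AUC_0→10.25 (intramuscular injection):
  [0→2]: (0.0+476.5)/2 × 2 = 476.5
  [2→2.25]: (476.5+471.1)/2 × 0.25 = 118.45
  [2.25→2.75]: (471.1+446.3)/2 × 0.5 = 229.35
  [2.75→4.25]: (446.3+330.5)/2 × 1.5 = 582.6
  [4.25→8.25]: (330.5+107.1)/2 × 4 = 875.2
  [8.25→10.25]: (107.1+58.3)/2 × 2 = 165.4
  Sum = 2447.5 µg/L·hr
F = (AUC_ev/D_ev)/(AUC_iv/D_iv) = (2447.5/200)/(2080/100) = 12.2375/20.8 = 0.5883

F = 0.588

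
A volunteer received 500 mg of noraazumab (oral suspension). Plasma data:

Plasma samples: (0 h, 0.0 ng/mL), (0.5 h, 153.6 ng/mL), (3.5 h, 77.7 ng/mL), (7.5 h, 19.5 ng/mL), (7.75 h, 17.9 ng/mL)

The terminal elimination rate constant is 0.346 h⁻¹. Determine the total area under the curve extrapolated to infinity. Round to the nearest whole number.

AUC = 636 ng/mL·h

Trapezoidal AUC_0→7.75:
  [0→0.5]: (0.0+153.6)/2 × 0.5 = 38.4
  [0.5→3.5]: (153.6+77.7)/2 × 3 = 346.95
  [3.5→7.5]: (77.7+19.5)/2 × 4 = 194.4
  [7.5→7.75]: (19.5+17.9)/2 × 0.25 = 4.675
  Sum = 584.425 ng/mL·h
Extrapolated tail: C_last / k_e = 17.9 / 0.346 = 51.734
AUC_0→∞ = 584.425 + 51.734 = 636.159 ng/mL·h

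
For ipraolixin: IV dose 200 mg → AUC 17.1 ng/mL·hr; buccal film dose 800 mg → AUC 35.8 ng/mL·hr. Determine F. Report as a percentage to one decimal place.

F = 52.3%

F = (AUC_ev / D_ev) / (AUC_iv / D_iv)
  = (35.8/800) / (17.1/200)
  = 0.04475 / 0.0855 = 0.5234
  = 52.34%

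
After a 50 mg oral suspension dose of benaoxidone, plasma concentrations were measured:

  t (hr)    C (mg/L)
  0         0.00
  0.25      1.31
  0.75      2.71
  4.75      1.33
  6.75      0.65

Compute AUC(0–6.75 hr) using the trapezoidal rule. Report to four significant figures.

AUC = 11.23 mg/L·hr

Trapezoidal AUC_0→6.75:
  [0→0.25]: (0.00+1.31)/2 × 0.25 = 0.16375
  [0.25→0.75]: (1.31+2.71)/2 × 0.5 = 1.005
  [0.75→4.75]: (2.71+1.33)/2 × 4 = 8.08
  [4.75→6.75]: (1.33+0.65)/2 × 2 = 1.98
  Sum = 11.22875 mg/L·hr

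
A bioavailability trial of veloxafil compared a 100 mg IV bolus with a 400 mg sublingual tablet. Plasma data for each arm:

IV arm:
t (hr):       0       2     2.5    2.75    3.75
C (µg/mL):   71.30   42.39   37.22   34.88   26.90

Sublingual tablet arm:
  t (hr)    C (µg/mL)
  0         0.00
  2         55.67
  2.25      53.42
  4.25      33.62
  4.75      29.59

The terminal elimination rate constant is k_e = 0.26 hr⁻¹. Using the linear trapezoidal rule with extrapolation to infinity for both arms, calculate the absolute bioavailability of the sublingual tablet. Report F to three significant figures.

F = 0.258

Trapezoidal AUC_0→3.75 (IV):
  [0→2]: (71.30+42.39)/2 × 2 = 113.69
  [2→2.5]: (42.39+37.22)/2 × 0.5 = 19.9025
  [2.5→2.75]: (37.22+34.88)/2 × 0.25 = 9.0125
  [2.75→3.75]: (34.88+26.90)/2 × 1 = 30.89
  Sum = 173.495 µg/mL·hr
IV tail: 26.90/0.26 = 103.462; AUC_iv,0→∞ = 173.495 + 103.462 = 276.957 µg/mL·hr
Trapezoidal AUC_0→4.75 (sublingual tablet):
  [0→2]: (0.00+55.67)/2 × 2 = 55.67
  [2→2.25]: (55.67+53.42)/2 × 0.25 = 13.63625
  [2.25→4.25]: (53.42+33.62)/2 × 2 = 87.04
  [4.25→4.75]: (33.62+29.59)/2 × 0.5 = 15.8025
  Sum = 172.14875 µg/mL·hr
sublingual tablet tail: 29.59/0.26 = 113.808; AUC_ev,0→∞ = 172.14875 + 113.808 = 285.95675 µg/mL·hr
F = (AUC_ev/D_ev)/(AUC_iv/D_iv) = (285.95675/400)/(276.957/100) = 0.714892/2.76957 = 0.2581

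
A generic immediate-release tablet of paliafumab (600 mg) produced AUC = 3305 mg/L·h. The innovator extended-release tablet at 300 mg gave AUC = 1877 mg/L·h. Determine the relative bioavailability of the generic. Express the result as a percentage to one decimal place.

F_rel = (AUC_test/D_test) / (AUC_ref/D_ref)
      = (3305/600) / (1877/300)
      = 5.50833 / 6.25667 = 0.8804 = 88.04%

F_rel = 88.0%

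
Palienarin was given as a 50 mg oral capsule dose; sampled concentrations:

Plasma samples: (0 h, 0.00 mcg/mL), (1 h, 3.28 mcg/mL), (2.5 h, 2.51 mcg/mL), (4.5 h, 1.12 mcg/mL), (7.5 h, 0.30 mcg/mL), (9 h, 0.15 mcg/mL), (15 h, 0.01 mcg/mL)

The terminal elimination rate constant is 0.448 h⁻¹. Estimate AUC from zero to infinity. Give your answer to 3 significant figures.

AUC = 12.6 mcg/mL·h

Trapezoidal AUC_0→15:
  [0→1]: (0.00+3.28)/2 × 1 = 1.64
  [1→2.5]: (3.28+2.51)/2 × 1.5 = 4.3425
  [2.5→4.5]: (2.51+1.12)/2 × 2 = 3.63
  [4.5→7.5]: (1.12+0.30)/2 × 3 = 2.13
  [7.5→9]: (0.30+0.15)/2 × 1.5 = 0.3375
  [9→15]: (0.15+0.01)/2 × 6 = 0.48
  Sum = 12.56 mcg/mL·h
Extrapolated tail: C_last / k_e = 0.01 / 0.448 = 0.022
AUC_0→∞ = 12.56 + 0.022 = 12.582 mcg/mL·h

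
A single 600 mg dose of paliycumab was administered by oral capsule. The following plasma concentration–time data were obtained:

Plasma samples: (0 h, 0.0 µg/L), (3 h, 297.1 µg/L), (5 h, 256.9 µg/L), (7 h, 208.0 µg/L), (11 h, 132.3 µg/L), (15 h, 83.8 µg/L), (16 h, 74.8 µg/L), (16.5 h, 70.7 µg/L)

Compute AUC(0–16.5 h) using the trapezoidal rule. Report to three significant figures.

AUC = 2690 µg/L·h

Trapezoidal AUC_0→16.5:
  [0→3]: (0.0+297.1)/2 × 3 = 445.65
  [3→5]: (297.1+256.9)/2 × 2 = 554.0
  [5→7]: (256.9+208.0)/2 × 2 = 464.9
  [7→11]: (208.0+132.3)/2 × 4 = 680.6
  [11→15]: (132.3+83.8)/2 × 4 = 432.2
  [15→16]: (83.8+74.8)/2 × 1 = 79.3
  [16→16.5]: (74.8+70.7)/2 × 0.5 = 36.375
  Sum = 2693.025 µg/L·h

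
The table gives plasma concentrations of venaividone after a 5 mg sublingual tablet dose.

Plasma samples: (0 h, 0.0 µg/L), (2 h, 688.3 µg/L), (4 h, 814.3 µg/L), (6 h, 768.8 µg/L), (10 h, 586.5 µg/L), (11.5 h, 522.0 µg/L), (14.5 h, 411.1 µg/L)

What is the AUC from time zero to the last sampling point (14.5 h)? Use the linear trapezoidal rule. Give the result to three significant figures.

Trapezoidal AUC_0→14.5:
  [0→2]: (0.0+688.3)/2 × 2 = 688.3
  [2→4]: (688.3+814.3)/2 × 2 = 1502.6
  [4→6]: (814.3+768.8)/2 × 2 = 1583.1
  [6→10]: (768.8+586.5)/2 × 4 = 2710.6
  [10→11.5]: (586.5+522.0)/2 × 1.5 = 831.375
  [11.5→14.5]: (522.0+411.1)/2 × 3 = 1399.65
  Sum = 8715.625 µg/L·h

AUC = 8720 µg/L·h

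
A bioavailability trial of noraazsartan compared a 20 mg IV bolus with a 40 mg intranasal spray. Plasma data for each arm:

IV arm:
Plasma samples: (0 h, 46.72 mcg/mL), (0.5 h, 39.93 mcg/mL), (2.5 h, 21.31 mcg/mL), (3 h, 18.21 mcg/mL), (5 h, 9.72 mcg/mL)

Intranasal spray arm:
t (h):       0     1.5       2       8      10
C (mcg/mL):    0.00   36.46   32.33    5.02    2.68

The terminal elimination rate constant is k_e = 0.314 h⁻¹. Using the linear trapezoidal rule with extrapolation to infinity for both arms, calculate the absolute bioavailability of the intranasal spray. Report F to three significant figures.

F = 0.570

Trapezoidal AUC_0→5 (IV):
  [0→0.5]: (46.72+39.93)/2 × 0.5 = 21.6625
  [0.5→2.5]: (39.93+21.31)/2 × 2 = 61.24
  [2.5→3]: (21.31+18.21)/2 × 0.5 = 9.88
  [3→5]: (18.21+9.72)/2 × 2 = 27.93
  Sum = 120.7125 mcg/mL·h
IV tail: 9.72/0.314 = 30.955; AUC_iv,0→∞ = 120.7125 + 30.955 = 151.6675 mcg/mL·h
Trapezoidal AUC_0→10 (intranasal spray):
  [0→1.5]: (0.00+36.46)/2 × 1.5 = 27.345
  [1.5→2]: (36.46+32.33)/2 × 0.5 = 17.1975
  [2→8]: (32.33+5.02)/2 × 6 = 112.05
  [8→10]: (5.02+2.68)/2 × 2 = 7.7
  Sum = 164.2925 mcg/mL·h
intranasal spray tail: 2.68/0.314 = 8.535; AUC_ev,0→∞ = 164.2925 + 8.535 = 172.8275 mcg/mL·h
F = (AUC_ev/D_ev)/(AUC_iv/D_iv) = (172.8275/40)/(151.6675/20) = 4.3206875/7.583375 = 0.5698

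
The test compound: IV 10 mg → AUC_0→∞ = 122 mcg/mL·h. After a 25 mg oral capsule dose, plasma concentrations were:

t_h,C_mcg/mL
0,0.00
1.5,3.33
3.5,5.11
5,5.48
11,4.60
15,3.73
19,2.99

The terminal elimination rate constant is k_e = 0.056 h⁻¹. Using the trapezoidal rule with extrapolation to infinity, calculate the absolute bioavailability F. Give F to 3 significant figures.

F = 0.435

Trapezoidal AUC_0→19 (oral capsule):
  [0→1.5]: (0.00+3.33)/2 × 1.5 = 2.4975
  [1.5→3.5]: (3.33+5.11)/2 × 2 = 8.44
  [3.5→5]: (5.11+5.48)/2 × 1.5 = 7.9425
  [5→11]: (5.48+4.60)/2 × 6 = 30.24
  [11→15]: (4.60+3.73)/2 × 4 = 16.66
  [15→19]: (3.73+2.99)/2 × 4 = 13.44
  Sum = 79.22 mcg/mL·h
Tail: C_last/k_e = 2.99/0.056 = 53.393
AUC_0→∞ (oral capsule) = 79.22 + 53.393 = 132.613 mcg/mL·h
F = (AUC_ev/D_ev)/(AUC_iv/D_iv) = (132.613/25)/(122/10) = 5.30452/12.2 = 0.4348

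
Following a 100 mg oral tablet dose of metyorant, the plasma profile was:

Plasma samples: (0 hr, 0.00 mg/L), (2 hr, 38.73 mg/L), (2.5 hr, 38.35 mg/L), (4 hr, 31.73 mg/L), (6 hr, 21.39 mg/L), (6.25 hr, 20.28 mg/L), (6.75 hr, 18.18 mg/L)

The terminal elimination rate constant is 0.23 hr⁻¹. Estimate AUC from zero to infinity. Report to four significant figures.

AUC = 257.5 mg/L·hr

Trapezoidal AUC_0→6.75:
  [0→2]: (0.00+38.73)/2 × 2 = 38.73
  [2→2.5]: (38.73+38.35)/2 × 0.5 = 19.27
  [2.5→4]: (38.35+31.73)/2 × 1.5 = 52.56
  [4→6]: (31.73+21.39)/2 × 2 = 53.12
  [6→6.25]: (21.39+20.28)/2 × 0.25 = 5.20875
  [6.25→6.75]: (20.28+18.18)/2 × 0.5 = 9.615
  Sum = 178.50375 mg/L·hr
Extrapolated tail: C_last / k_e = 18.18 / 0.23 = 79.043
AUC_0→∞ = 178.50375 + 79.043 = 257.54675 mg/L·hr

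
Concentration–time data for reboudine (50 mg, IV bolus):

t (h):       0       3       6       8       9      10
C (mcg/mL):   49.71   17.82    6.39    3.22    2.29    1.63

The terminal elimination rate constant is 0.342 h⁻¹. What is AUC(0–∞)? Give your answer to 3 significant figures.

Trapezoidal AUC_0→10:
  [0→3]: (49.71+17.82)/2 × 3 = 101.295
  [3→6]: (17.82+6.39)/2 × 3 = 36.315
  [6→8]: (6.39+3.22)/2 × 2 = 9.61
  [8→9]: (3.22+2.29)/2 × 1 = 2.755
  [9→10]: (2.29+1.63)/2 × 1 = 1.96
  Sum = 151.935 mcg/mL·h
Extrapolated tail: C_last / k_e = 1.63 / 0.342 = 4.766
AUC_0→∞ = 151.935 + 4.766 = 156.701 mcg/mL·h

AUC = 157 mcg/mL·h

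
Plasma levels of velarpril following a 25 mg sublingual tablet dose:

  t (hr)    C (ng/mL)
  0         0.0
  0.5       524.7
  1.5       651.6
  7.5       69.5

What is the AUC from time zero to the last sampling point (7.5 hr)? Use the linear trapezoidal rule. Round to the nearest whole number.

AUC = 2883 ng/mL·hr

Trapezoidal AUC_0→7.5:
  [0→0.5]: (0.0+524.7)/2 × 0.5 = 131.175
  [0.5→1.5]: (524.7+651.6)/2 × 1 = 588.15
  [1.5→7.5]: (651.6+69.5)/2 × 6 = 2163.3
  Sum = 2882.625 ng/mL·hr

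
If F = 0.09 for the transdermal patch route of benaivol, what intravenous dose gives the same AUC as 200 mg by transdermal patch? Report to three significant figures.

D_iv = 18.0 mg

Systemic exposure from an extravascular dose = F × D_ev, so the equivalent IV dose is F × D_ev.
D_iv = F × D_ev = 0.09 × 200 = 18 mg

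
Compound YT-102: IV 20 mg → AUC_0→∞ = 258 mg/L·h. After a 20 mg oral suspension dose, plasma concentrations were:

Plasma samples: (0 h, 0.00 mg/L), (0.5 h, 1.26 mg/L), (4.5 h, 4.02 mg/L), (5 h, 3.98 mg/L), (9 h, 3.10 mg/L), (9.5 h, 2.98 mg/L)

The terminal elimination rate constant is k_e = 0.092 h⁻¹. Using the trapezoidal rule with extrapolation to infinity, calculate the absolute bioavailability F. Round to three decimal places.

Trapezoidal AUC_0→9.5 (oral suspension):
  [0→0.5]: (0.00+1.26)/2 × 0.5 = 0.315
  [0.5→4.5]: (1.26+4.02)/2 × 4 = 10.56
  [4.5→5]: (4.02+3.98)/2 × 0.5 = 2.0
  [5→9]: (3.98+3.10)/2 × 4 = 14.16
  [9→9.5]: (3.10+2.98)/2 × 0.5 = 1.52
  Sum = 28.555 mg/L·h
Tail: C_last/k_e = 2.98/0.092 = 32.391
AUC_0→∞ (oral suspension) = 28.555 + 32.391 = 60.946 mg/L·h
F = (AUC_ev/D_ev)/(AUC_iv/D_iv) = (60.946/20)/(258/20) = 3.0473/12.9 = 0.2362

F = 0.236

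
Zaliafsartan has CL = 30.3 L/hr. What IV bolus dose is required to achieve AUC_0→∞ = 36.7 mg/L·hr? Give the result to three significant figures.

Dose_iv = CL × AUC_0→∞
     = 30.3 × 36.7 = 1112.01 mg

Dose = 1110 mg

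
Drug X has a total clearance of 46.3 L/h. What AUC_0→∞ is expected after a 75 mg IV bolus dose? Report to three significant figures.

AUC = 1.62 mg/L·h

AUC_0→∞ = Dose_iv / CL
        = 75 / 46.3 = 1.61987 mg/L·h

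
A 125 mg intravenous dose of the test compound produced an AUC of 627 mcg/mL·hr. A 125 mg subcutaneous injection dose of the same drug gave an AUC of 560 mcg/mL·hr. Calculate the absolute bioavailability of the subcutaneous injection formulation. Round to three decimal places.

F = 0.893

F = (AUC_ev / D_ev) / (AUC_iv / D_iv)
  = (560/125) / (627/125)
  = 4.48 / 5.016 = 0.8931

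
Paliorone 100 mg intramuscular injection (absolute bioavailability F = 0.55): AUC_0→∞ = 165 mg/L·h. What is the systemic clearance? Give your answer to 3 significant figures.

CL = F × Dose / AUC_0→∞
   = 0.55 × 100 / 165 = 0.333333 L/h

CL = 0.333 L/h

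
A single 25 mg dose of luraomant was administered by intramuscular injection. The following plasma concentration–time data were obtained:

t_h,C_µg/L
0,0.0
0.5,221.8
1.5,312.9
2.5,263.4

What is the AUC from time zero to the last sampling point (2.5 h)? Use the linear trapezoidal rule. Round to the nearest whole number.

Trapezoidal AUC_0→2.5:
  [0→0.5]: (0.0+221.8)/2 × 0.5 = 55.45
  [0.5→1.5]: (221.8+312.9)/2 × 1 = 267.35
  [1.5→2.5]: (312.9+263.4)/2 × 1 = 288.15
  Sum = 610.95 µg/L·h

AUC = 611 µg/L·h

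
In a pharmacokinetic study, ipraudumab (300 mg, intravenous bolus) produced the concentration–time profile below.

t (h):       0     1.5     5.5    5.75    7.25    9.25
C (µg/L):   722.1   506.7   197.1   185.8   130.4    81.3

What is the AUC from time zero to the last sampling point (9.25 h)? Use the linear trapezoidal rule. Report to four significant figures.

Trapezoidal AUC_0→9.25:
  [0→1.5]: (722.1+506.7)/2 × 1.5 = 921.6
  [1.5→5.5]: (506.7+197.1)/2 × 4 = 1407.6
  [5.5→5.75]: (197.1+185.8)/2 × 0.25 = 47.8625
  [5.75→7.25]: (185.8+130.4)/2 × 1.5 = 237.15
  [7.25→9.25]: (130.4+81.3)/2 × 2 = 211.7
  Sum = 2825.9125 µg/L·h

AUC = 2826 µg/L·h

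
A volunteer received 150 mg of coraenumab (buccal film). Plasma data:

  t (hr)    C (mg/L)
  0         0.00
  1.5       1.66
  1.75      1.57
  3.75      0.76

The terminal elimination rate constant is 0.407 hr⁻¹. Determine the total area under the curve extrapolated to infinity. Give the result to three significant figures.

Trapezoidal AUC_0→3.75:
  [0→1.5]: (0.00+1.66)/2 × 1.5 = 1.245
  [1.5→1.75]: (1.66+1.57)/2 × 0.25 = 0.40375
  [1.75→3.75]: (1.57+0.76)/2 × 2 = 2.33
  Sum = 3.97875 mg/L·hr
Extrapolated tail: C_last / k_e = 0.76 / 0.407 = 1.867
AUC_0→∞ = 3.97875 + 1.867 = 5.84575 mg/L·hr

AUC = 5.85 mg/L·hr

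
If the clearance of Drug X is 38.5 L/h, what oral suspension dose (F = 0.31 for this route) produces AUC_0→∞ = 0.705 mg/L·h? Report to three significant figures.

Dose = 87.6 mg

Dose = CL × AUC_0→∞ / F
     = 38.5 × 0.705 / 0.31 = 87.5565 mg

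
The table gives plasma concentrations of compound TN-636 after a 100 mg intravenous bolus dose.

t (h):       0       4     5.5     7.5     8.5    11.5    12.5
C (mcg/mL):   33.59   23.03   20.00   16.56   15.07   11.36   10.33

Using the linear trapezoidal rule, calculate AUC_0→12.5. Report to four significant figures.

AUC = 248.4 mcg/mL·h

Trapezoidal AUC_0→12.5:
  [0→4]: (33.59+23.03)/2 × 4 = 113.24
  [4→5.5]: (23.03+20.00)/2 × 1.5 = 32.2725
  [5.5→7.5]: (20.00+16.56)/2 × 2 = 36.56
  [7.5→8.5]: (16.56+15.07)/2 × 1 = 15.815
  [8.5→11.5]: (15.07+11.36)/2 × 3 = 39.645
  [11.5→12.5]: (11.36+10.33)/2 × 1 = 10.845
  Sum = 248.3775 mcg/mL·h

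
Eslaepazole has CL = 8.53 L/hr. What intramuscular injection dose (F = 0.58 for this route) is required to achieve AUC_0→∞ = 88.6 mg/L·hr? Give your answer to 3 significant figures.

Dose = 1300 mg

Dose = CL × AUC_0→∞ / F
     = 8.53 × 88.6 / 0.58 = 1303.03 mg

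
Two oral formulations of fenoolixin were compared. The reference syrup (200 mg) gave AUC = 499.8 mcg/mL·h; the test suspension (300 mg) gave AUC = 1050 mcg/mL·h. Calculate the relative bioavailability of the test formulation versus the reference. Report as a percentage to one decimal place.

F_rel = (AUC_test/D_test) / (AUC_ref/D_ref)
      = (1050/300) / (499.8/200)
      = 3.5 / 2.499 = 1.4006 = 140.06%

F_rel = 140.1%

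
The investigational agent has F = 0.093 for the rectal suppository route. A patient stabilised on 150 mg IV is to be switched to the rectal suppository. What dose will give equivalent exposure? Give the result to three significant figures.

D_rectal = 1610 mg

For equal systemic exposure: F × D_ev = D_iv
D_ev = D_iv / F = 150 / 0.093 = 1612.9 mg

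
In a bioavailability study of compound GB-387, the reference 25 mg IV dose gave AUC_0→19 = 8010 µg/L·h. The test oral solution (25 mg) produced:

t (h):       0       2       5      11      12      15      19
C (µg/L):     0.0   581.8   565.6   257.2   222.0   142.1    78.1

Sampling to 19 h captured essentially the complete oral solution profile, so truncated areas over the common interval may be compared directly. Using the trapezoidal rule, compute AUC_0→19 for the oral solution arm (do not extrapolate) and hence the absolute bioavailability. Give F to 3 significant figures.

Trapezoidal AUC_0→19 (oral solution):
  [0→2]: (0.0+581.8)/2 × 2 = 581.8
  [2→5]: (581.8+565.6)/2 × 3 = 1721.1
  [5→11]: (565.6+257.2)/2 × 6 = 2468.4
  [11→12]: (257.2+222.0)/2 × 1 = 239.6
  [12→15]: (222.0+142.1)/2 × 3 = 546.15
  [15→19]: (142.1+78.1)/2 × 4 = 440.4
  Sum = 5997.45 µg/L·h
F = (AUC_ev/D_ev)/(AUC_iv/D_iv) = (5997.45/25)/(8010/25) = 239.898/320.4 = 0.7487

F = 0.749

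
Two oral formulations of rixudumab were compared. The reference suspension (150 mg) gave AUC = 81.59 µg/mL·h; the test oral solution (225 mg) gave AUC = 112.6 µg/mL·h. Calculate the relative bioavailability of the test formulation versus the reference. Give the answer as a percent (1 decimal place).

F_rel = (AUC_test/D_test) / (AUC_ref/D_ref)
      = (112.6/225) / (81.59/150)
      = 0.500444 / 0.543933 = 0.9200 = 92.00%

F_rel = 92.0%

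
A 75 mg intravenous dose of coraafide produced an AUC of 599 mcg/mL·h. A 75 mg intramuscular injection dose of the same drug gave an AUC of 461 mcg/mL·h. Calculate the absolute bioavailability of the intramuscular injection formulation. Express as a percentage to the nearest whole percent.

F = (AUC_ev / D_ev) / (AUC_iv / D_iv)
  = (461/75) / (599/75)
  = 6.14667 / 7.98667 = 0.7696
  = 76.96%

F = 77%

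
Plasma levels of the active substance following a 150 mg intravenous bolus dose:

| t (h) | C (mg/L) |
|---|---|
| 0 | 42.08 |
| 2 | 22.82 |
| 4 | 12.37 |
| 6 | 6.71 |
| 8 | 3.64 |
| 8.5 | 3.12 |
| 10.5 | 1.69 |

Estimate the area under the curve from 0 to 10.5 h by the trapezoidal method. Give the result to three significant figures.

AUC = 136 mg/L·h

Trapezoidal AUC_0→10.5:
  [0→2]: (42.08+22.82)/2 × 2 = 64.9
  [2→4]: (22.82+12.37)/2 × 2 = 35.19
  [4→6]: (12.37+6.71)/2 × 2 = 19.08
  [6→8]: (6.71+3.64)/2 × 2 = 10.35
  [8→8.5]: (3.64+3.12)/2 × 0.5 = 1.69
  [8.5→10.5]: (3.12+1.69)/2 × 2 = 4.81
  Sum = 136.02 mg/L·h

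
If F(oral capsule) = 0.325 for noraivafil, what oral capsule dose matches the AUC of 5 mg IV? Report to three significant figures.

D_oral = 15.4 mg

For equal systemic exposure: F × D_ev = D_iv
D_ev = D_iv / F = 5 / 0.325 = 15.3846 mg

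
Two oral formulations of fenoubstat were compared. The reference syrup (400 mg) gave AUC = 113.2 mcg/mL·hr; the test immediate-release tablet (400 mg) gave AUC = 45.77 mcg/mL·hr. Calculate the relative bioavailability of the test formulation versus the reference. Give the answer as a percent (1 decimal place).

F_rel = (AUC_test/D_test) / (AUC_ref/D_ref)
      = (45.77/400) / (113.2/400)
      = 0.114425 / 0.283 = 0.4043 = 40.43%

F_rel = 40.4%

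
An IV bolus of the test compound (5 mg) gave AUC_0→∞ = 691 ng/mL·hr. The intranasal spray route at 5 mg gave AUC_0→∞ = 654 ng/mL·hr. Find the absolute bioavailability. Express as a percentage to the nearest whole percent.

F = (AUC_ev / D_ev) / (AUC_iv / D_iv)
  = (654/5) / (691/5)
  = 130.8 / 138.2 = 0.9465
  = 94.65%

F = 95%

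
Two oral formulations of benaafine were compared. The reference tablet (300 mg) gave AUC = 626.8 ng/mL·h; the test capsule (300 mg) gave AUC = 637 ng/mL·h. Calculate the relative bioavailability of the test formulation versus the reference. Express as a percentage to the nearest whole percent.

F_rel = (AUC_test/D_test) / (AUC_ref/D_ref)
      = (637/300) / (626.8/300)
      = 2.12333 / 2.08933 = 1.0163 = 101.63%

F_rel = 102%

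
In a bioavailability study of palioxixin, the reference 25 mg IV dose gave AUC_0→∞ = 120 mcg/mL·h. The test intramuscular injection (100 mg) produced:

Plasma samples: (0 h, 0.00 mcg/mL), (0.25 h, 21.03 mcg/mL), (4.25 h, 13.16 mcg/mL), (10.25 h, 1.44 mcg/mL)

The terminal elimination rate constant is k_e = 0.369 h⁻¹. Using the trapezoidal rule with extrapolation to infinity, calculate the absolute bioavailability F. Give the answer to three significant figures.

F = 0.247

Trapezoidal AUC_0→10.25 (intramuscular injection):
  [0→0.25]: (0.00+21.03)/2 × 0.25 = 2.62875
  [0.25→4.25]: (21.03+13.16)/2 × 4 = 68.38
  [4.25→10.25]: (13.16+1.44)/2 × 6 = 43.8
  Sum = 114.80875 mcg/mL·h
Tail: C_last/k_e = 1.44/0.369 = 3.902
AUC_0→∞ (intramuscular injection) = 114.80875 + 3.902 = 118.71075 mcg/mL·h
F = (AUC_ev/D_ev)/(AUC_iv/D_iv) = (118.71075/100)/(120/25) = 1.1871075/4.8 = 0.2473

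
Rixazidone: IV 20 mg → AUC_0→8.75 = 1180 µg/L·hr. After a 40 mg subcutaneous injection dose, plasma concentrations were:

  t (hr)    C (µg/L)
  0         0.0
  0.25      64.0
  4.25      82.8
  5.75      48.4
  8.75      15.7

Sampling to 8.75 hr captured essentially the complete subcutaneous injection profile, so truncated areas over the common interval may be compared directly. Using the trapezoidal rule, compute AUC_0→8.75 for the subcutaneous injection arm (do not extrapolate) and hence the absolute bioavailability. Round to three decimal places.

Trapezoidal AUC_0→8.75 (subcutaneous injection):
  [0→0.25]: (0.0+64.0)/2 × 0.25 = 8.0
  [0.25→4.25]: (64.0+82.8)/2 × 4 = 293.6
  [4.25→5.75]: (82.8+48.4)/2 × 1.5 = 98.4
  [5.75→8.75]: (48.4+15.7)/2 × 3 = 96.15
  Sum = 496.15 µg/L·hr
F = (AUC_ev/D_ev)/(AUC_iv/D_iv) = (496.15/40)/(1180/20) = 12.40375/59 = 0.2102

F = 0.210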